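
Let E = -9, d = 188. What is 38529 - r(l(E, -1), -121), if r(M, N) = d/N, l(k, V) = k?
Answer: 4662197/121 ≈ 38531.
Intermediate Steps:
r(M, N) = 188/N
38529 - r(l(E, -1), -121) = 38529 - 188/(-121) = 38529 - 188*(-1)/121 = 38529 - 1*(-188/121) = 38529 + 188/121 = 4662197/121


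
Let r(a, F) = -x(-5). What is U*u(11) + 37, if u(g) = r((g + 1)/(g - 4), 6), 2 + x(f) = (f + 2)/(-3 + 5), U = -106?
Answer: -334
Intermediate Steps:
x(f) = -1 + f/2 (x(f) = -2 + (f + 2)/(-3 + 5) = -2 + (2 + f)/2 = -2 + (2 + f)*(½) = -2 + (1 + f/2) = -1 + f/2)
r(a, F) = 7/2 (r(a, F) = -(-1 + (½)*(-5)) = -(-1 - 5/2) = -1*(-7/2) = 7/2)
u(g) = 7/2
U*u(11) + 37 = -106*7/2 + 37 = -371 + 37 = -334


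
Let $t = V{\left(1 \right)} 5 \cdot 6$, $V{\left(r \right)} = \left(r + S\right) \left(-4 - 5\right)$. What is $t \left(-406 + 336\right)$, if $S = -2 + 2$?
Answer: $18900$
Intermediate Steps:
$S = 0$
$V{\left(r \right)} = - 9 r$ ($V{\left(r \right)} = \left(r + 0\right) \left(-4 - 5\right) = r \left(-9\right) = - 9 r$)
$t = -270$ ($t = \left(-9\right) 1 \cdot 5 \cdot 6 = \left(-9\right) 5 \cdot 6 = \left(-45\right) 6 = -270$)
$t \left(-406 + 336\right) = - 270 \left(-406 + 336\right) = \left(-270\right) \left(-70\right) = 18900$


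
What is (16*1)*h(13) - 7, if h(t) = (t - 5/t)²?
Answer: 429153/169 ≈ 2539.4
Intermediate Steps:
(16*1)*h(13) - 7 = (16*1)*((-5 + 13²)²/13²) - 7 = 16*((-5 + 169)²/169) - 7 = 16*((1/169)*164²) - 7 = 16*((1/169)*26896) - 7 = 16*(26896/169) - 7 = 430336/169 - 7 = 429153/169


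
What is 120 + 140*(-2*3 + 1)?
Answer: -580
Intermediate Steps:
120 + 140*(-2*3 + 1) = 120 + 140*(-6 + 1) = 120 + 140*(-5) = 120 - 700 = -580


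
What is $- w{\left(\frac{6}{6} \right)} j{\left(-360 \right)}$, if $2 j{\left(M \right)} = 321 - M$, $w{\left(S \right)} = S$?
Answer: $- \frac{681}{2} \approx -340.5$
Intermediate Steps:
$j{\left(M \right)} = \frac{321}{2} - \frac{M}{2}$ ($j{\left(M \right)} = \frac{321 - M}{2} = \frac{321}{2} - \frac{M}{2}$)
$- w{\left(\frac{6}{6} \right)} j{\left(-360 \right)} = - \frac{6}{6} \left(\frac{321}{2} - -180\right) = - \frac{6}{6} \left(\frac{321}{2} + 180\right) = \left(-1\right) 1 \cdot \frac{681}{2} = \left(-1\right) \frac{681}{2} = - \frac{681}{2}$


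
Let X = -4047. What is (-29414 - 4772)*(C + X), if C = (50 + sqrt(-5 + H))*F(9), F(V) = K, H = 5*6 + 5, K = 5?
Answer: 129804242 - 170930*sqrt(30) ≈ 1.2887e+8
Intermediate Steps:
H = 35 (H = 30 + 5 = 35)
F(V) = 5
C = 250 + 5*sqrt(30) (C = (50 + sqrt(-5 + 35))*5 = (50 + sqrt(30))*5 = 250 + 5*sqrt(30) ≈ 277.39)
(-29414 - 4772)*(C + X) = (-29414 - 4772)*((250 + 5*sqrt(30)) - 4047) = -34186*(-3797 + 5*sqrt(30)) = 129804242 - 170930*sqrt(30)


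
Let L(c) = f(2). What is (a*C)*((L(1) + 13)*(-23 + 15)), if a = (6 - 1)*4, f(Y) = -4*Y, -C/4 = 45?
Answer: 144000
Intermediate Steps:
C = -180 (C = -4*45 = -180)
a = 20 (a = 5*4 = 20)
L(c) = -8 (L(c) = -4*2 = -8)
(a*C)*((L(1) + 13)*(-23 + 15)) = (20*(-180))*((-8 + 13)*(-23 + 15)) = -18000*(-8) = -3600*(-40) = 144000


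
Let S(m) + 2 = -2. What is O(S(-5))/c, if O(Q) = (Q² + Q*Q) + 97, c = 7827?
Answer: 43/2609 ≈ 0.016481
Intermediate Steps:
S(m) = -4 (S(m) = -2 - 2 = -4)
O(Q) = 97 + 2*Q² (O(Q) = (Q² + Q²) + 97 = 2*Q² + 97 = 97 + 2*Q²)
O(S(-5))/c = (97 + 2*(-4)²)/7827 = (97 + 2*16)*(1/7827) = (97 + 32)*(1/7827) = 129*(1/7827) = 43/2609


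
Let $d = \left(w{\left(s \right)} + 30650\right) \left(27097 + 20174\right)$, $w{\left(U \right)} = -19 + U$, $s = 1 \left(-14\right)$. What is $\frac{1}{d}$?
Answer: $\frac{1}{1447296207} \approx 6.9094 \cdot 10^{-10}$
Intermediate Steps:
$s = -14$
$d = 1447296207$ ($d = \left(\left(-19 - 14\right) + 30650\right) \left(27097 + 20174\right) = \left(-33 + 30650\right) 47271 = 30617 \cdot 47271 = 1447296207$)
$\frac{1}{d} = \frac{1}{1447296207}$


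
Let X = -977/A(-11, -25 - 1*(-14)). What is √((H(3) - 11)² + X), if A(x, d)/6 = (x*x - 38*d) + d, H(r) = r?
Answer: 5*√177562/264 ≈ 7.9807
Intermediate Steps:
A(x, d) = -222*d + 6*x² (A(x, d) = 6*((x*x - 38*d) + d) = 6*((x² - 38*d) + d) = 6*(x² - 37*d) = -222*d + 6*x²)
X = -977/3168 (X = -977/(-222*(-25 - 1*(-14)) + 6*(-11)²) = -977/(-222*(-25 + 14) + 6*121) = -977/(-222*(-11) + 726) = -977/(2442 + 726) = -977/3168 ≈ -0.30840)
√((H(3) - 11)² + X) = √((3 - 11)² - 977/3168) = √((-8)² - 977/3168) = √(64 - 977/3168) = √(201775/3168) = 5*√177562/264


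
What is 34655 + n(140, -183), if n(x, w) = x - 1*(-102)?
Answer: 34897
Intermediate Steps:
n(x, w) = 102 + x (n(x, w) = x + 102 = 102 + x)
34655 + n(140, -183) = 34655 + (102 + 140) = 34655 + 242 = 34897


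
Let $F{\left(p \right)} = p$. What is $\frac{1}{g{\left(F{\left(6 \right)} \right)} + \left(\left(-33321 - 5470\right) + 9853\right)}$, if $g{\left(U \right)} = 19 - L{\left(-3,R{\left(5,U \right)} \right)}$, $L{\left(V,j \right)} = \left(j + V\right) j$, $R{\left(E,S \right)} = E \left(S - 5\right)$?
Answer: $- \frac{1}{28929} \approx -3.4567 \cdot 10^{-5}$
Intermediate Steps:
$R{\left(E,S \right)} = E \left(-5 + S\right)$
$L{\left(V,j \right)} = j \left(V + j\right)$ ($L{\left(V,j \right)} = \left(V + j\right) j = j \left(V + j\right)$)
$g{\left(U \right)} = 19 - \left(-28 + 5 U\right) \left(-25 + 5 U\right)$ ($g{\left(U \right)} = 19 - 5 \left(-5 + U\right) \left(-3 + 5 \left(-5 + U\right)\right) = 19 - \left(-25 + 5 U\right) \left(-3 + \left(-25 + 5 U\right)\right) = 19 - \left(-25 + 5 U\right) \left(-28 + 5 U\right) = 19 - \left(-28 + 5 U\right) \left(-25 + 5 U\right)$)
$\frac{1}{g{\left(F{\left(6 \right)} \right)} + \left(\left(-33321 - 5470\right) + 9853\right)} = \frac{1}{\left(-681 - 25 \cdot 6^{2} + 265 \cdot 6\right) + \left(\left(-33321 - 5470\right) + 9853\right)} = \frac{1}{\left(-681 - 900 + 1590\right) + \left(-38791 + 9853\right)} = \frac{1}{\left(-681 - 900 + 1590\right) - 28938} = \frac{1}{9 - 28938} = \frac{1}{-28929} = - \frac{1}{28929}$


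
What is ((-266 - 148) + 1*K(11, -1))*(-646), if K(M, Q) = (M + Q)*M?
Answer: 196384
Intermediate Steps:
K(M, Q) = M*(M + Q)
((-266 - 148) + 1*K(11, -1))*(-646) = ((-266 - 148) + 1*(11*(11 - 1)))*(-646) = (-414 + 1*(11*10))*(-646) = (-414 + 1*110)*(-646) = (-414 + 110)*(-646) = -304*(-646) = 196384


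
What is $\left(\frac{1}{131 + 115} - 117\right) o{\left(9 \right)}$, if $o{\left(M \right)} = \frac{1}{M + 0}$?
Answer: $- \frac{28781}{2214} \approx -13.0$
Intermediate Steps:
$o{\left(M \right)} = \frac{1}{M}$
$\left(\frac{1}{131 + 115} - 117\right) o{\left(9 \right)} = \frac{\frac{1}{131 + 115} - 117}{9} = \left(\frac{1}{246} - 117\right) \frac{1}{9} = \left(- \frac{28781}{246}\right) \frac{1}{9} = - \frac{28781}{2214}$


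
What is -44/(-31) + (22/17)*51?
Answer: 2090/31 ≈ 67.419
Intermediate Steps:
-44/(-31) + (22/17)*51 = -44*(-1/31) + (22*(1/17))*51 = 44/31 + (22/17)*51 = 44/31 + 66 = 2090/31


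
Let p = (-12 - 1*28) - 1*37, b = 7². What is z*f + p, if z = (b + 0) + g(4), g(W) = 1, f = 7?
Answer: 273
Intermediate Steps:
b = 49
z = 50 (z = (49 + 0) + 1 = 49 + 1 = 50)
p = -77 (p = (-12 - 28) - 37 = -40 - 37 = -77)
z*f + p = 50*7 - 77 = 350 - 77 = 273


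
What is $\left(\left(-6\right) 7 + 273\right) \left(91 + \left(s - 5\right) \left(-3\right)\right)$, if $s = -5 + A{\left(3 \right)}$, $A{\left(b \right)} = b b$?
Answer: $21714$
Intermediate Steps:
$A{\left(b \right)} = b^{2}$
$s = 4$ ($s = -5 + 3^{2} = -5 + 9 = 4$)
$\left(\left(-6\right) 7 + 273\right) \left(91 + \left(s - 5\right) \left(-3\right)\right) = \left(\left(-6\right) 7 + 273\right) \left(91 + \left(4 - 5\right) \left(-3\right)\right) = \left(-42 + 273\right) \left(91 - -3\right) = 231 \left(91 + 3\right) = 231 \cdot 94 = 21714$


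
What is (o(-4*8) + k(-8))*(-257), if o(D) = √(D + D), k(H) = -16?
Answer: 4112 - 2056*I ≈ 4112.0 - 2056.0*I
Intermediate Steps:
o(D) = √2*√D (o(D) = √(2*D) = √2*√D)
(o(-4*8) + k(-8))*(-257) = (√2*√(-4*8) - 16)*(-257) = (√2*√(-32) - 16)*(-257) = (√2*(4*I*√2) - 16)*(-257) = (8*I - 16)*(-257) = (-16 + 8*I)*(-257) = 4112 - 2056*I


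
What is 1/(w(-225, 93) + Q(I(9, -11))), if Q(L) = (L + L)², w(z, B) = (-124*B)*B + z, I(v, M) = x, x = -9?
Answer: -1/1072377 ≈ -9.3251e-7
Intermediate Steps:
I(v, M) = -9
w(z, B) = z - 124*B² (w(z, B) = -124*B² + z = z - 124*B²)
Q(L) = 4*L² (Q(L) = (2*L)² = 4*L²)
1/(w(-225, 93) + Q(I(9, -11))) = 1/((-225 - 124*93²) + 4*(-9)²) = 1/((-225 - 124*8649) + 4*81) = 1/((-225 - 1072476) + 324) = 1/(-1072701 + 324) = 1/(-1072377) = -1/1072377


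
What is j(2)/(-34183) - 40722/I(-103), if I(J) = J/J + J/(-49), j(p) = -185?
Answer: -34103989027/2597908 ≈ -13127.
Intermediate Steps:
I(J) = 1 - J/49 (I(J) = 1 + J*(-1/49) = 1 - J/49)
j(2)/(-34183) - 40722/I(-103) = -185/(-34183) - 40722/(1 - 1/49*(-103)) = -185*(-1/34183) - 40722/(1 + 103/49) = 185/34183 - 40722/152/49 = 185/34183 - 40722*49/152 = 185/34183 - 997689/76 = -34103989027/2597908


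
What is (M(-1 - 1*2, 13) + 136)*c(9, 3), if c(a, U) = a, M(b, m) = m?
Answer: 1341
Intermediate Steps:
(M(-1 - 1*2, 13) + 136)*c(9, 3) = (13 + 136)*9 = 149*9 = 1341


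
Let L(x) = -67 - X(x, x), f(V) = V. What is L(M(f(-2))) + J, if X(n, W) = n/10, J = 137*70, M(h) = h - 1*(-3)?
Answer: 95229/10 ≈ 9522.9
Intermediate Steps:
M(h) = 3 + h (M(h) = h + 3 = 3 + h)
J = 9590
X(n, W) = n/10 (X(n, W) = n*(⅒) = n/10)
L(x) = -67 - x/10
L(M(f(-2))) + J = (-67 - (3 - 2)/10) + 9590 = (-67 - ⅒*1) + 9590 = (-67 - ⅒) + 9590 = -671/10 + 9590 = 95229/10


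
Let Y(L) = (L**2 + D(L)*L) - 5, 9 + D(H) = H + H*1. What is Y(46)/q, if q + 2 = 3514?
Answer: 5929/3512 ≈ 1.6882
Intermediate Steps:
D(H) = -9 + 2*H (D(H) = -9 + (H + H*1) = -9 + (H + H) = -9 + 2*H)
Y(L) = -5 + L**2 + L*(-9 + 2*L) (Y(L) = (L**2 + (-9 + 2*L)*L) - 5 = (L**2 + L*(-9 + 2*L)) - 5 = -5 + L**2 + L*(-9 + 2*L))
q = 3512 (q = -2 + 3514 = 3512)
Y(46)/q = (-5 - 9*46 + 3*46**2)/3512 = (-5 - 414 + 3*2116)*(1/3512) = (-5 - 414 + 6348)*(1/3512) = 5929*(1/3512) = 5929/3512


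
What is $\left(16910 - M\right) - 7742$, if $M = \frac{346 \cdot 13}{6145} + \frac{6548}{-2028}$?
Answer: $\frac{28570820399}{3115515} \approx 9170.5$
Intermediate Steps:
$M = - \frac{7778879}{3115515}$ ($M = 4498 \cdot \frac{1}{6145} + 6548 \left(- \frac{1}{2028}\right) = \frac{4498}{6145} - \frac{1637}{507} = - \frac{7778879}{3115515} \approx -2.4968$)
$\left(16910 - M\right) - 7742 = \left(16910 - - \frac{7778879}{3115515}\right) - 7742 = \left(16910 + \frac{7778879}{3115515}\right) - 7742 = \frac{52691137529}{3115515} - 7742 = \frac{28570820399}{3115515}$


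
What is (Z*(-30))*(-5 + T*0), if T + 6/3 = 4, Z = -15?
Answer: -2250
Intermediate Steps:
T = 2 (T = -2 + 4 = 2)
(Z*(-30))*(-5 + T*0) = (-15*(-30))*(-5 + 2*0) = 450*(-5 + 0) = 450*(-5) = -2250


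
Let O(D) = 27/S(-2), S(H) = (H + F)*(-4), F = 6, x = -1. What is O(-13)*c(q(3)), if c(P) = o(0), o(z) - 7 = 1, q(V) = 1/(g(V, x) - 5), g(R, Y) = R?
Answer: -27/2 ≈ -13.500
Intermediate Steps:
q(V) = 1/(-5 + V) (q(V) = 1/(V - 5) = 1/(-5 + V))
o(z) = 8 (o(z) = 7 + 1 = 8)
S(H) = -24 - 4*H (S(H) = (H + 6)*(-4) = (6 + H)*(-4) = -24 - 4*H)
c(P) = 8
O(D) = -27/16 (O(D) = 27/(-24 - 4*(-2)) = 27/(-24 + 8) = 27/(-16) = 27*(-1/16) = -27/16)
O(-13)*c(q(3)) = -27/16*8 = -27/2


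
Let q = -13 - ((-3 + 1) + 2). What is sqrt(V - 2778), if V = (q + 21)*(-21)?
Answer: I*sqrt(2946) ≈ 54.277*I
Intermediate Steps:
q = -13 (q = -13 - (-2 + 2) = -13 - 1*0 = -13 + 0 = -13)
V = -168 (V = (-13 + 21)*(-21) = 8*(-21) = -168)
sqrt(V - 2778) = sqrt(-168 - 2778) = sqrt(-2946) = I*sqrt(2946)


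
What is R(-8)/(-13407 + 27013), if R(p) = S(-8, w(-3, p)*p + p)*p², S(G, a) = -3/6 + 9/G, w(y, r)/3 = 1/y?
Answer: -52/6803 ≈ -0.0076437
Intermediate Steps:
w(y, r) = 3/y
S(G, a) = -½ + 9/G (S(G, a) = -3*⅙ + 9/G = -½ + 9/G)
R(p) = -13*p²/8 (R(p) = ((½)*(18 - 1*(-8))/(-8))*p² = ((½)*(-⅛)*(18 + 8))*p² = ((½)*(-⅛)*26)*p² = -13*p²/8)
R(-8)/(-13407 + 27013) = (-13/8*(-8)²)/(-13407 + 27013) = -13/8*64/13606 = -104*1/13606 = -52/6803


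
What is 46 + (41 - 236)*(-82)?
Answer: 16036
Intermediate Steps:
46 + (41 - 236)*(-82) = 46 - 195*(-82) = 46 + 15990 = 16036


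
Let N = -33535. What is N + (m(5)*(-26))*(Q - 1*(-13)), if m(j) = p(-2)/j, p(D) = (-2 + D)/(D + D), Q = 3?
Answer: -168091/5 ≈ -33618.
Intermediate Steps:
p(D) = (-2 + D)/(2*D) (p(D) = (-2 + D)/((2*D)) = (-2 + D)*(1/(2*D)) = (-2 + D)/(2*D))
m(j) = 1/j (m(j) = ((½)*(-2 - 2)/(-2))/j = ((½)*(-½)*(-4))/j = 1/j)
N + (m(5)*(-26))*(Q - 1*(-13)) = -33535 + (-26/5)*(3 - 1*(-13)) = -33535 + ((⅕)*(-26))*(3 + 13) = -33535 - 26/5*16 = -33535 - 416/5 = -168091/5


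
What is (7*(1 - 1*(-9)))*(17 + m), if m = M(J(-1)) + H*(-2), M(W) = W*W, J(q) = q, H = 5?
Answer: 560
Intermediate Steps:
M(W) = W²
m = -9 (m = (-1)² + 5*(-2) = 1 - 10 = -9)
(7*(1 - 1*(-9)))*(17 + m) = (7*(1 - 1*(-9)))*(17 - 9) = (7*(1 + 9))*8 = (7*10)*8 = 70*8 = 560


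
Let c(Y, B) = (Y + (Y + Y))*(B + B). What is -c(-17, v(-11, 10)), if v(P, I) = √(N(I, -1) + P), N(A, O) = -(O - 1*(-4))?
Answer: 102*I*√14 ≈ 381.65*I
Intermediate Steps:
N(A, O) = -4 - O (N(A, O) = -(O + 4) = -(4 + O) = -4 - O)
v(P, I) = √(-3 + P) (v(P, I) = √((-4 - 1*(-1)) + P) = √((-4 + 1) + P) = √(-3 + P))
c(Y, B) = 6*B*Y (c(Y, B) = (Y + 2*Y)*(2*B) = (3*Y)*(2*B) = 6*B*Y)
-c(-17, v(-11, 10)) = -6*√(-3 - 11)*(-17) = -6*√(-14)*(-17) = -6*I*√14*(-17) = -(-102)*I*√14 = 102*I*√14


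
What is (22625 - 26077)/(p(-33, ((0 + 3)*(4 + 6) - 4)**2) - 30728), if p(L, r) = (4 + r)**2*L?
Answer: 863/3822482 ≈ 0.00022577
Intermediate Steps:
p(L, r) = L*(4 + r)**2
(22625 - 26077)/(p(-33, ((0 + 3)*(4 + 6) - 4)**2) - 30728) = (22625 - 26077)/(-33*(4 + ((0 + 3)*(4 + 6) - 4)**2)**2 - 30728) = -3452/(-33*(4 + (3*10 - 4)**2)**2 - 30728) = -3452/(-33*(4 + (30 - 4)**2)**2 - 30728) = -3452/(-33*(4 + 26**2)**2 - 30728) = -3452/(-33*(4 + 676)**2 - 30728) = -3452/(-33*680**2 - 30728) = -3452/(-33*462400 - 30728) = -3452/(-15259200 - 30728) = -3452/(-15289928) = -3452*(-1/15289928) = 863/3822482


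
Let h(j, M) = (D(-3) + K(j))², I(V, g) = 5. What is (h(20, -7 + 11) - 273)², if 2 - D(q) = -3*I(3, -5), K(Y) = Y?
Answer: 1201216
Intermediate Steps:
D(q) = 17 (D(q) = 2 - (-3)*5 = 2 - 1*(-15) = 2 + 15 = 17)
h(j, M) = (17 + j)²
(h(20, -7 + 11) - 273)² = ((17 + 20)² - 273)² = (37² - 273)² = (1369 - 273)² = 1096² = 1201216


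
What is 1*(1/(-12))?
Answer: -1/12 ≈ -0.083333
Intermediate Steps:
1*(1/(-12)) = 1*(1*(-1/12)) = 1*(-1/12) = -1/12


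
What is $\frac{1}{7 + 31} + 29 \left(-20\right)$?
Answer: $- \frac{22039}{38} \approx -579.97$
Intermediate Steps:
$\frac{1}{7 + 31} + 29 \left(-20\right) = \frac{1}{38} - 580 = - \frac{22039}{38}$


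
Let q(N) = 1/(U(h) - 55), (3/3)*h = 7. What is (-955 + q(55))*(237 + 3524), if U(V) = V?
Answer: -172408001/48 ≈ -3.5918e+6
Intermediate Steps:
h = 7
q(N) = -1/48 (q(N) = 1/(7 - 55) = 1/(-48) = -1/48)
(-955 + q(55))*(237 + 3524) = (-955 - 1/48)*(237 + 3524) = -45841/48*3761 = -172408001/48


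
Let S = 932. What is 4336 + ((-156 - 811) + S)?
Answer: 4301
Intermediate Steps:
4336 + ((-156 - 811) + S) = 4336 + ((-156 - 811) + 932) = 4336 + (-967 + 932) = 4336 - 35 = 4301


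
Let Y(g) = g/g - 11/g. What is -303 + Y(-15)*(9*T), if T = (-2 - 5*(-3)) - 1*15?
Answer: -1671/5 ≈ -334.20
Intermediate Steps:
Y(g) = 1 - 11/g
T = -2 (T = (-2 + 15) - 15 = 13 - 15 = -2)
-303 + Y(-15)*(9*T) = -303 + ((-11 - 15)/(-15))*(9*(-2)) = -303 - 1/15*(-26)*(-18) = -303 + (26/15)*(-18) = -303 - 156/5 = -1671/5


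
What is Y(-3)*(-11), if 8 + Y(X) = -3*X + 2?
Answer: -33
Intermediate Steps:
Y(X) = -6 - 3*X (Y(X) = -8 + (-3*X + 2) = -8 + (2 - 3*X) = -6 - 3*X)
Y(-3)*(-11) = (-6 - 3*(-3))*(-11) = (-6 + 9)*(-11) = 3*(-11) = -33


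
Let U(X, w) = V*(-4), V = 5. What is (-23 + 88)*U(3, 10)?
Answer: -1300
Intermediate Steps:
U(X, w) = -20 (U(X, w) = 5*(-4) = -20)
(-23 + 88)*U(3, 10) = (-23 + 88)*(-20) = 65*(-20) = -1300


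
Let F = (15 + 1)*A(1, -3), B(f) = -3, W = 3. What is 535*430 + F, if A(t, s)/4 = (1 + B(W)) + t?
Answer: 229986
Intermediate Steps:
A(t, s) = -8 + 4*t (A(t, s) = 4*((1 - 3) + t) = 4*(-2 + t) = -8 + 4*t)
F = -64 (F = (15 + 1)*(-8 + 4*1) = 16*(-8 + 4) = 16*(-4) = -64)
535*430 + F = 535*430 - 64 = 230050 - 64 = 229986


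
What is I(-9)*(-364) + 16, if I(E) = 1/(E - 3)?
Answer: 139/3 ≈ 46.333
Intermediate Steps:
I(E) = 1/(-3 + E)
I(-9)*(-364) + 16 = -364/(-3 - 9) + 16 = -364/(-12) + 16 = -1/12*(-364) + 16 = 91/3 + 16 = 139/3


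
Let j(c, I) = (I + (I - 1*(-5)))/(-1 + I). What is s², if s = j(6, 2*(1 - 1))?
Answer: 25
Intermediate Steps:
j(c, I) = (5 + 2*I)/(-1 + I) (j(c, I) = (I + (I + 5))/(-1 + I) = (I + (5 + I))/(-1 + I) = (5 + 2*I)/(-1 + I))
s = -5 (s = (5 + 2*(2*(1 - 1)))/(-1 + 2*(1 - 1)) = (5 + 2*(2*0))/(-1 + 2*0) = (5 + 2*0)/(-1 + 0) = (5 + 0)/(-1) = -1*5 = -5)
s² = (-5)² = 25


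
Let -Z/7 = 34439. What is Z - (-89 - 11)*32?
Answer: -237873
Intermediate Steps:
Z = -241073 (Z = -7*34439 = -241073)
Z - (-89 - 11)*32 = -241073 - (-89 - 11)*32 = -241073 - (-100)*32 = -241073 - 1*(-3200) = -241073 + 3200 = -237873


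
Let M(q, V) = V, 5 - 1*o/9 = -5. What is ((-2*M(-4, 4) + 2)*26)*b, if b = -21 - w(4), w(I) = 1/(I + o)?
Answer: 154050/47 ≈ 3277.7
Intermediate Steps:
o = 90 (o = 45 - 9*(-5) = 45 + 45 = 90)
w(I) = 1/(90 + I) (w(I) = 1/(I + 90) = 1/(90 + I))
b = -1975/94 (b = -21 - 1/(90 + 4) = -21 - 1/94 = -1975/94 ≈ -21.011)
((-2*M(-4, 4) + 2)*26)*b = ((-2*4 + 2)*26)*(-1975/94) = ((-8 + 2)*26)*(-1975/94) = -6*26*(-1975/94) = -156*(-1975/94) = 154050/47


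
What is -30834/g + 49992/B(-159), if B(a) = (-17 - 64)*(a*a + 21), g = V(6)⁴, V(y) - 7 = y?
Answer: -10770155470/9755780697 ≈ -1.1040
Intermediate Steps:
V(y) = 7 + y
g = 28561 (g = (7 + 6)⁴ = 13⁴ = 28561)
B(a) = -1701 - 81*a² (B(a) = -81*(a² + 21) = -81*(21 + a²) = -1701 - 81*a²)
-30834/g + 49992/B(-159) = -30834/28561 + 49992/(-1701 - 81*(-159)²) = -30834*1/28561 + 49992/(-1701 - 81*25281) = -30834/28561 + 49992/(-1701 - 2047761) = -30834/28561 + 49992/(-2049462) = -30834/28561 + 49992*(-1/2049462) = -30834/28561 - 8332/341577 = -10770155470/9755780697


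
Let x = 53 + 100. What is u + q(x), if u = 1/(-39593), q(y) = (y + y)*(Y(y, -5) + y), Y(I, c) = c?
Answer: 1793087783/39593 ≈ 45288.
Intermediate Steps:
x = 153
q(y) = 2*y*(-5 + y) (q(y) = (y + y)*(-5 + y) = (2*y)*(-5 + y) = 2*y*(-5 + y))
u = -1/39593 ≈ -2.5257e-5
u + q(x) = -1/39593 + 2*153*(-5 + 153) = -1/39593 + 2*153*148 = -1/39593 + 45288 = 1793087783/39593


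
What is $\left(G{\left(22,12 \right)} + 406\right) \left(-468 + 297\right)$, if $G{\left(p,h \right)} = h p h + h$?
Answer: $-613206$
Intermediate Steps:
$G{\left(p,h \right)} = h + p h^{2}$ ($G{\left(p,h \right)} = p h^{2} + h = h + p h^{2}$)
$\left(G{\left(22,12 \right)} + 406\right) \left(-468 + 297\right) = \left(12 \left(1 + 12 \cdot 22\right) + 406\right) \left(-468 + 297\right) = \left(12 \left(1 + 264\right) + 406\right) \left(-171\right) = \left(12 \cdot 265 + 406\right) \left(-171\right) = \left(3180 + 406\right) \left(-171\right) = 3586 \left(-171\right) = -613206$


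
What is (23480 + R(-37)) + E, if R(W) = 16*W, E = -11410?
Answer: 11478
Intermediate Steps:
(23480 + R(-37)) + E = (23480 + 16*(-37)) - 11410 = (23480 - 592) - 11410 = 22888 - 11410 = 11478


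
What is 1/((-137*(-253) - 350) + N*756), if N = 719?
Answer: 1/577875 ≈ 1.7305e-6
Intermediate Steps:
1/((-137*(-253) - 350) + N*756) = 1/((-137*(-253) - 350) + 719*756) = 1/((34661 - 350) + 543564) = 1/(34311 + 543564) = 1/577875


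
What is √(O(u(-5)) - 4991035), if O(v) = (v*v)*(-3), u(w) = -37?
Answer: I*√4995142 ≈ 2235.0*I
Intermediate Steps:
O(v) = -3*v² (O(v) = v²*(-3) = -3*v²)
√(O(u(-5)) - 4991035) = √(-3*(-37)² - 4991035) = √(-3*1369 - 4991035) = √(-4107 - 4991035) = √(-4995142) = I*√4995142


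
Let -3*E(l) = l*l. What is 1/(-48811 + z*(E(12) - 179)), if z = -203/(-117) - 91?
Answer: -117/3340099 ≈ -3.5029e-5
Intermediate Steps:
E(l) = -l**2/3 (E(l) = -l*l/3 = -l**2/3)
z = -10444/117 (z = -203*(-1/117) - 91 = 203/117 - 91 = -10444/117 ≈ -89.265)
1/(-48811 + z*(E(12) - 179)) = 1/(-48811 - 10444*(-1/3*12**2 - 179)/117) = 1/(-48811 - 10444*(-1/3*144 - 179)/117) = 1/(-48811 - 10444*(-48 - 179)/117) = 1/(-48811 - 10444/117*(-227)) = 1/(-48811 + 2370788/117) = 1/(-3340099/117) = -117/3340099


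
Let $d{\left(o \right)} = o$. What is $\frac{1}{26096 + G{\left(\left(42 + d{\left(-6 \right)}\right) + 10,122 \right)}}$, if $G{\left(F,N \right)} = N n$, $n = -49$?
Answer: $\frac{1}{20118} \approx 4.9707 \cdot 10^{-5}$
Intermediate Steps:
$G{\left(F,N \right)} = - 49 N$ ($G{\left(F,N \right)} = N \left(-49\right) = - 49 N$)
$\frac{1}{26096 + G{\left(\left(42 + d{\left(-6 \right)}\right) + 10,122 \right)}} = \frac{1}{26096 - 5978} = \frac{1}{20118}$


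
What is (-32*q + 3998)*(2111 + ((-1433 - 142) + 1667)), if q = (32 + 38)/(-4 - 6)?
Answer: 9301066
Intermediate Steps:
q = -7 (q = 70/(-10) = 70*(-⅒) = -7)
(-32*q + 3998)*(2111 + ((-1433 - 142) + 1667)) = (-32*(-7) + 3998)*(2111 + ((-1433 - 142) + 1667)) = (224 + 3998)*(2111 + (-1575 + 1667)) = 4222*(2111 + 92) = 4222*2203 = 9301066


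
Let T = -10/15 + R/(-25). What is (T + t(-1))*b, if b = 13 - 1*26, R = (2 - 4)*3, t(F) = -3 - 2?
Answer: 5291/75 ≈ 70.547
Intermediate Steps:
t(F) = -5
R = -6 (R = -2*3 = -6)
b = -13 (b = 13 - 26 = -13)
T = -32/75 (T = -10/15 - 6/(-25) = -10*1/15 - 6*(-1/25) = -⅔ + 6/25 = -32/75 ≈ -0.42667)
(T + t(-1))*b = (-32/75 - 5)*(-13) = -407/75*(-13) = 5291/75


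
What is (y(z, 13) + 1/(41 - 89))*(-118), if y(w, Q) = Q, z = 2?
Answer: -36757/24 ≈ -1531.5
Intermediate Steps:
(y(z, 13) + 1/(41 - 89))*(-118) = (13 + 1/(41 - 89))*(-118) = (13 + 1/(-48))*(-118) = (13 - 1/48)*(-118) = (623/48)*(-118) = -36757/24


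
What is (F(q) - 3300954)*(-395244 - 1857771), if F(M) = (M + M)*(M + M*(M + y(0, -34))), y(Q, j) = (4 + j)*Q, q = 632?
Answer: -1131846762537450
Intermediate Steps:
y(Q, j) = Q*(4 + j)
F(M) = 2*M*(M + M²) (F(M) = (M + M)*(M + M*(M + 0*(4 - 34))) = (2*M)*(M + M*(M + 0*(-30))) = (2*M)*(M + M*(M + 0)) = (2*M)*(M + M*M) = (2*M)*(M + M²) = 2*M*(M + M²))
(F(q) - 3300954)*(-395244 - 1857771) = (2*632²*(1 + 632) - 3300954)*(-395244 - 1857771) = (2*399424*633 - 3300954)*(-2253015) = (505670784 - 3300954)*(-2253015) = 502369830*(-2253015) = -1131846762537450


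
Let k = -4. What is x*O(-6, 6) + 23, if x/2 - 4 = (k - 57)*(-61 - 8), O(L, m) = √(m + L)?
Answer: 23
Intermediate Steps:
O(L, m) = √(L + m)
x = 8426 (x = 8 + 2*((-4 - 57)*(-61 - 8)) = 8 + 2*(-61*(-69)) = 8 + 2*4209 = 8 + 8418 = 8426)
x*O(-6, 6) + 23 = 8426*√(-6 + 6) + 23 = 8426*√0 + 23 = 8426*0 + 23 = 0 + 23 = 23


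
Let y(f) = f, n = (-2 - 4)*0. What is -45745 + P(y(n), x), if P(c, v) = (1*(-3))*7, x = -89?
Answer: -45766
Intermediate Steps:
n = 0 (n = -6*0 = 0)
P(c, v) = -21 (P(c, v) = -3*7 = -21)
-45745 + P(y(n), x) = -45745 - 21 = -45766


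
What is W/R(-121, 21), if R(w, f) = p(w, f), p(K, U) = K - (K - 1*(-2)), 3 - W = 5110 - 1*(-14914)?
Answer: 20021/2 ≈ 10011.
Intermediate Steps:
W = -20021 (W = 3 - (5110 - 1*(-14914)) = 3 - (5110 + 14914) = 3 - 1*20024 = 3 - 20024 = -20021)
p(K, U) = -2 (p(K, U) = K - (K + 2) = K - (2 + K) = K + (-2 - K) = -2)
R(w, f) = -2
W/R(-121, 21) = -20021/(-2) = -20021*(-½) = 20021/2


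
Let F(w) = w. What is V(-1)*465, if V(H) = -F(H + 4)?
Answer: -1395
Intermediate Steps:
V(H) = -4 - H (V(H) = -(H + 4) = -(4 + H) = -4 - H)
V(-1)*465 = (-4 - 1*(-1))*465 = (-4 + 1)*465 = -3*465 = -1395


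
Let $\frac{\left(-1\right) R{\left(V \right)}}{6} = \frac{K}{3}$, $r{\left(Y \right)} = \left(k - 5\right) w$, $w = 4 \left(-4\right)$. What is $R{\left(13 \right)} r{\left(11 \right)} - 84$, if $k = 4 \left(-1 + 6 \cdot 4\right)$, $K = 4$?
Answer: $11052$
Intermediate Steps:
$w = -16$
$k = 92$ ($k = 4 \left(-1 + 24\right) = 4 \cdot 23 = 92$)
$r{\left(Y \right)} = -1392$ ($r{\left(Y \right)} = \left(92 - 5\right) \left(-16\right) = 87 \left(-16\right) = -1392$)
$R{\left(V \right)} = -8$ ($R{\left(V \right)} = - 6 \cdot \frac{4}{3} = - 6 \cdot 4 \cdot \frac{1}{3} = \left(-6\right) \frac{4}{3} = -8$)
$R{\left(13 \right)} r{\left(11 \right)} - 84 = \left(-8\right) \left(-1392\right) - 84 = 11136 - 84 = 11052$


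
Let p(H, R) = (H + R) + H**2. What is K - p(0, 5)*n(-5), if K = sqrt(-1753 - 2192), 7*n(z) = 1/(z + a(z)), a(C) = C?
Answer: 1/14 + I*sqrt(3945) ≈ 0.071429 + 62.809*I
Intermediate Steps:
p(H, R) = H + R + H**2
n(z) = 1/(14*z) (n(z) = 1/(7*(z + z)) = 1/(7*((2*z))) = (1/(2*z))/7 = 1/(14*z))
K = I*sqrt(3945) (K = sqrt(-3945) = I*sqrt(3945) ≈ 62.809*I)
K - p(0, 5)*n(-5) = I*sqrt(3945) - (0 + 5 + 0**2)*((1/14)/(-5)) = I*sqrt(3945) - (0 + 5 + 0)*((1/14)*(-1/5)) = I*sqrt(3945) - 5*(-1/70) = I*sqrt(3945) - (-1)/14 = I*sqrt(3945) - 1*(-1/14) = I*sqrt(3945) + 1/14 = 1/14 + I*sqrt(3945)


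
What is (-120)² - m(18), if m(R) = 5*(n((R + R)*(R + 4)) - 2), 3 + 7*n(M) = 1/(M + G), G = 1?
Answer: 80001800/5551 ≈ 14412.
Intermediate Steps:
n(M) = -3/7 + 1/(7*(1 + M)) (n(M) = -3/7 + 1/(7*(M + 1)) = -3/7 + 1/(7*(1 + M)))
m(R) = -10 + 5*(-2 - 6*R*(4 + R))/(7*(1 + 2*R*(4 + R))) (m(R) = 5*((-2 - 3*(R + R)*(R + 4))/(7*(1 + (R + R)*(R + 4))) - 2) = 5*((-2 - 3*2*R*(4 + R))/(7*(1 + (2*R)*(4 + R))) - 2) = 5*((-2 - 6*R*(4 + R))/(7*(1 + 2*R*(4 + R))) - 2) = 5*(-2 + (-2 - 6*R*(4 + R))/(7*(1 + 2*R*(4 + R)))) = -10 + 5*(-2 - 6*R*(4 + R))/(7*(1 + 2*R*(4 + R))))
(-120)² - m(18) = (-120)² - 10*(-8 - 17*18*(4 + 18))/(7*(1 + 2*18*(4 + 18))) = 14400 - 10*(-8 - 17*18*22)/(7*(1 + 2*18*22)) = 14400 - 10*(-8 - 6732)/(7*(1 + 792)) = 14400 - 10*(-6740)/(7*793) = 14400 - 1*(-67400/5551) = 14400 + 67400/5551 = 80001800/5551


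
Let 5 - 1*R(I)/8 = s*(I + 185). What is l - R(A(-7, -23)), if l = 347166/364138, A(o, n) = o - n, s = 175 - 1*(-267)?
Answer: 129395883607/182069 ≈ 7.1070e+5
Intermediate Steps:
s = 442 (s = 175 + 267 = 442)
R(I) = -654120 - 3536*I (R(I) = 40 - 3536*(I + 185) = 40 - 3536*(185 + I) = 40 - 8*(81770 + 442*I) = 40 + (-654160 - 3536*I) = -654120 - 3536*I)
l = 173583/182069 (l = 347166*(1/364138) = 173583/182069 ≈ 0.95339)
l - R(A(-7, -23)) = 173583/182069 - (-654120 - 3536*(-7 - 1*(-23))) = 173583/182069 - (-654120 - 3536*(-7 + 23)) = 173583/182069 - (-654120 - 3536*16) = 173583/182069 - (-654120 - 56576) = 173583/182069 - 1*(-710696) = 173583/182069 + 710696 = 129395883607/182069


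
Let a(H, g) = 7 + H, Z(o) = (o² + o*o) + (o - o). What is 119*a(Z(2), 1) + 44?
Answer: 1829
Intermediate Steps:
Z(o) = 2*o² (Z(o) = (o² + o²) + 0 = 2*o² + 0 = 2*o²)
119*a(Z(2), 1) + 44 = 119*(7 + 2*2²) + 44 = 119*(7 + 2*4) + 44 = 119*(7 + 8) + 44 = 119*15 + 44 = 1785 + 44 = 1829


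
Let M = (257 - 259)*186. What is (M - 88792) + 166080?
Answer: 76916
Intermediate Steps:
M = -372 (M = -2*186 = -372)
(M - 88792) + 166080 = (-372 - 88792) + 166080 = -89164 + 166080 = 76916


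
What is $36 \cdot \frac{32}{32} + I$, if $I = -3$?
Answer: $33$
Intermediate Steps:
$36 \cdot \frac{32}{32} + I = 36 \cdot \frac{32}{32} - 3 = 36 \cdot 32 \cdot \frac{1}{32} - 3 = 36 \cdot 1 - 3 = 36 - 3 = 33$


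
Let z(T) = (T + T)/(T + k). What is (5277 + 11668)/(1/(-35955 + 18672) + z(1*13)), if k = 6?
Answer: 5564348265/449339 ≈ 12383.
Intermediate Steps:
z(T) = 2*T/(6 + T) (z(T) = (T + T)/(T + 6) = (2*T)/(6 + T) = 2*T/(6 + T))
(5277 + 11668)/(1/(-35955 + 18672) + z(1*13)) = (5277 + 11668)/(1/(-35955 + 18672) + 2*(1*13)/(6 + 1*13)) = 16945/(1/(-17283) + 2*13/(6 + 13)) = 16945/(-1/17283 + 2*13/19) = 16945/(-1/17283 + 2*13*(1/19)) = 16945/(-1/17283 + 26/19) = 16945/(449339/328377) = 16945*(328377/449339) = 5564348265/449339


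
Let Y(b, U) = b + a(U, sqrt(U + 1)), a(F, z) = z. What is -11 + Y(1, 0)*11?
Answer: 11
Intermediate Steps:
Y(b, U) = b + sqrt(1 + U) (Y(b, U) = b + sqrt(U + 1) = b + sqrt(1 + U))
-11 + Y(1, 0)*11 = -11 + (1 + sqrt(1 + 0))*11 = -11 + (1 + sqrt(1))*11 = -11 + (1 + 1)*11 = -11 + 2*11 = -11 + 22 = 11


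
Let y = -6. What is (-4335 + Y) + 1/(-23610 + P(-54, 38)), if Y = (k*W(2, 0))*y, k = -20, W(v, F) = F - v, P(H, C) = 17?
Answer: -107937976/23593 ≈ -4575.0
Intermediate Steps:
Y = -240 (Y = -20*(0 - 1*2)*(-6) = -20*(0 - 2)*(-6) = -20*(-2)*(-6) = 40*(-6) = -240)
(-4335 + Y) + 1/(-23610 + P(-54, 38)) = (-4335 - 240) + 1/(-23610 + 17) = -4575 + 1/(-23593) = -4575 - 1/23593 = -107937976/23593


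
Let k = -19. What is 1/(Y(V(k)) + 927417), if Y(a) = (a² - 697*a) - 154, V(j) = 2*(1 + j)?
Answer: 1/953651 ≈ 1.0486e-6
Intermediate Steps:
V(j) = 2 + 2*j
Y(a) = -154 + a² - 697*a
1/(Y(V(k)) + 927417) = 1/((-154 + (2 + 2*(-19))² - 697*(2 + 2*(-19))) + 927417) = 1/((-154 + (2 - 38)² - 697*(2 - 38)) + 927417) = 1/((-154 + (-36)² - 697*(-36)) + 927417) = 1/((-154 + 1296 + 25092) + 927417) = 1/(26234 + 927417) = 1/953651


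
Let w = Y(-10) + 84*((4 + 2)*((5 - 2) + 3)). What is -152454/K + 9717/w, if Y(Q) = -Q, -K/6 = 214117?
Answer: 52625995/15844658 ≈ 3.3214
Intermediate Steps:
K = -1284702 (K = -6*214117 = -1284702)
w = 3034 (w = -1*(-10) + 84*((4 + 2)*((5 - 2) + 3)) = 10 + 84*(6*(3 + 3)) = 10 + 84*(6*6) = 10 + 84*36 = 10 + 3024 = 3034)
-152454/K + 9717/w = -152454/(-1284702) + 9717/3034 = -152454*(-1/1284702) + 9717*(1/3034) = 25409/214117 + 237/74 = 52625995/15844658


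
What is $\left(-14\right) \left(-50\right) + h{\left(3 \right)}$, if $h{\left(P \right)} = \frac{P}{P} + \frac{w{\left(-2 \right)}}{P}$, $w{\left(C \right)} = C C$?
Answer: $\frac{2107}{3} \approx 702.33$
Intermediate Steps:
$w{\left(C \right)} = C^{2}$
$h{\left(P \right)} = 1 + \frac{4}{P}$ ($h{\left(P \right)} = \frac{P}{P} + \frac{\left(-2\right)^{2}}{P} = 1 + \frac{4}{P}$)
$\left(-14\right) \left(-50\right) + h{\left(3 \right)} = \left(-14\right) \left(-50\right) + \frac{4 + 3}{3} = 700 + \frac{1}{3} \cdot 7 = 700 + \frac{7}{3} = \frac{2107}{3}$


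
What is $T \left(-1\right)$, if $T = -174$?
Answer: $174$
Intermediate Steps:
$T \left(-1\right) = \left(-174\right) \left(-1\right) = 174$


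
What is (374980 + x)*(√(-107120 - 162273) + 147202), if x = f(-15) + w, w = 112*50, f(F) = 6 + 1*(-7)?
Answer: 56021989958 + 380579*I*√269393 ≈ 5.6022e+10 + 1.9753e+8*I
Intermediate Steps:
f(F) = -1 (f(F) = 6 - 7 = -1)
w = 5600
x = 5599 (x = -1 + 5600 = 5599)
(374980 + x)*(√(-107120 - 162273) + 147202) = (374980 + 5599)*(√(-107120 - 162273) + 147202) = 380579*(√(-269393) + 147202) = 380579*(I*√269393 + 147202) = 380579*(147202 + I*√269393) = 56021989958 + 380579*I*√269393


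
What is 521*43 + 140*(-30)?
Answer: 18203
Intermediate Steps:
521*43 + 140*(-30) = 22403 - 4200 = 18203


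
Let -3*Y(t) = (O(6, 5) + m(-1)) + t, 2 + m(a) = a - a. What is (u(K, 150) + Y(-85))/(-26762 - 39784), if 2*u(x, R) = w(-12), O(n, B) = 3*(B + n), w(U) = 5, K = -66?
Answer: -41/133092 ≈ -0.00030806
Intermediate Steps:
m(a) = -2 (m(a) = -2 + (a - a) = -2 + 0 = -2)
O(n, B) = 3*B + 3*n
u(x, R) = 5/2 (u(x, R) = (½)*5 = 5/2)
Y(t) = -31/3 - t/3 (Y(t) = -(((3*5 + 3*6) - 2) + t)/3 = -(((15 + 18) - 2) + t)/3 = -((33 - 2) + t)/3 = -(31 + t)/3 = -31/3 - t/3)
(u(K, 150) + Y(-85))/(-26762 - 39784) = (5/2 + (-31/3 - ⅓*(-85)))/(-26762 - 39784) = (5/2 + (-31/3 + 85/3))/(-66546) = (5/2 + 18)*(-1/66546) = (41/2)*(-1/66546) = -41/133092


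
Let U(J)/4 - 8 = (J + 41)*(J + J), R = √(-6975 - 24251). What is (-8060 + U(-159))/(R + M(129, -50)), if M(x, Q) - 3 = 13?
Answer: 378848/5247 - 23678*I*√31226/5247 ≈ 72.203 - 797.43*I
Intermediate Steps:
M(x, Q) = 16 (M(x, Q) = 3 + 13 = 16)
R = I*√31226 (R = √(-31226) = I*√31226 ≈ 176.71*I)
U(J) = 32 + 8*J*(41 + J) (U(J) = 32 + 4*((J + 41)*(J + J)) = 32 + 4*((41 + J)*(2*J)) = 32 + 4*(2*J*(41 + J)) = 32 + 8*J*(41 + J))
(-8060 + U(-159))/(R + M(129, -50)) = (-8060 + (32 + 8*(-159)² + 328*(-159)))/(I*√31226 + 16) = (-8060 + (32 + 8*25281 - 52152))/(16 + I*√31226) = (-8060 + (32 + 202248 - 52152))/(16 + I*√31226) = (-8060 + 150128)/(16 + I*√31226) = 142068/(16 + I*√31226)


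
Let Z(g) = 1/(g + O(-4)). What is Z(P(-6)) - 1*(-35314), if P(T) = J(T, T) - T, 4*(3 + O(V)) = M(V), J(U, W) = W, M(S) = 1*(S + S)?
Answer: 176569/5 ≈ 35314.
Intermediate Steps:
M(S) = 2*S (M(S) = 1*(2*S) = 2*S)
O(V) = -3 + V/2 (O(V) = -3 + (2*V)/4 = -3 + V/2)
P(T) = 0 (P(T) = T - T = 0)
Z(g) = 1/(-5 + g) (Z(g) = 1/(g + (-3 + (½)*(-4))) = 1/(g + (-3 - 2)) = 1/(g - 5) = 1/(-5 + g))
Z(P(-6)) - 1*(-35314) = 1/(-5 + 0) - 1*(-35314) = 1/(-5) + 35314 = -⅕ + 35314 = 176569/5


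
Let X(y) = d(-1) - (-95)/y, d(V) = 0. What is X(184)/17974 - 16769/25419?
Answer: -2918752121/4424532816 ≈ -0.65967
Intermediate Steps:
X(y) = 95/y (X(y) = 0 - (-95)/y = 0 + 95/y = 95/y)
X(184)/17974 - 16769/25419 = (95/184)/17974 - 16769/25419 = (95*(1/184))*(1/17974) - 16769*1/25419 = (95/184)*(1/17974) - 16769/25419 = 5/174064 - 16769/25419 = -2918752121/4424532816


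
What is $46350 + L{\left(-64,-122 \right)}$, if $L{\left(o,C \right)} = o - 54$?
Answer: $46232$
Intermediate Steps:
$L{\left(o,C \right)} = -54 + o$ ($L{\left(o,C \right)} = o - 54 = -54 + o$)
$46350 + L{\left(-64,-122 \right)} = 46350 - 118 = 46232$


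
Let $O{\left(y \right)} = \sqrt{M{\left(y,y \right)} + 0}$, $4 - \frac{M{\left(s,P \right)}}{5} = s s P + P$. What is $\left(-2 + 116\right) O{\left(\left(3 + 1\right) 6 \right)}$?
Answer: $228 i \sqrt{17305} \approx 29993.0 i$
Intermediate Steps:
$M{\left(s,P \right)} = 20 - 5 P - 5 P s^{2}$ ($M{\left(s,P \right)} = 20 - 5 \left(s s P + P\right) = 20 - 5 \left(s^{2} P + P\right) = 20 - 5 \left(P s^{2} + P\right) = 20 - 5 \left(P + P s^{2}\right) = 20 - \left(5 P + 5 P s^{2}\right) = 20 - 5 P - 5 P s^{2}$)
$O{\left(y \right)} = \sqrt{20 - 5 y - 5 y^{3}}$ ($O{\left(y \right)} = \sqrt{\left(20 - 5 y - 5 y y^{2}\right) + 0} = \sqrt{\left(20 - 5 y - 5 y^{3}\right) + 0} = \sqrt{20 - 5 y - 5 y^{3}}$)
$\left(-2 + 116\right) O{\left(\left(3 + 1\right) 6 \right)} = \left(-2 + 116\right) \sqrt{20 - 5 \left(3 + 1\right) 6 - 5 \left(\left(3 + 1\right) 6\right)^{3}} = 114 \sqrt{20 - 5 \cdot 4 \cdot 6 - 5 \left(4 \cdot 6\right)^{3}} = 114 \sqrt{20 - 120 - 5 \cdot 24^{3}} = 114 \sqrt{20 - 120 - 69120} = 114 \sqrt{-69220} = 114 \cdot 2 i \sqrt{17305} = 228 i \sqrt{17305}$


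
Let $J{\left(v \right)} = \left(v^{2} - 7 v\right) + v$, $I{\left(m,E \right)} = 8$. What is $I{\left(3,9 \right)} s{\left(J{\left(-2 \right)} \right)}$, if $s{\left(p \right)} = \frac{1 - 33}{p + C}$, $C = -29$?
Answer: $\frac{256}{13} \approx 19.692$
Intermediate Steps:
$J{\left(v \right)} = v^{2} - 6 v$
$s{\left(p \right)} = - \frac{32}{-29 + p}$ ($s{\left(p \right)} = \frac{1 - 33}{p - 29} = - \frac{32}{-29 + p}$)
$I{\left(3,9 \right)} s{\left(J{\left(-2 \right)} \right)} = 8 \left(- \frac{32}{-29 - 2 \left(-6 - 2\right)}\right) = 8 \left(- \frac{32}{-29 - -16}\right) = 8 \left(- \frac{32}{-29 + 16}\right) = 8 \left(- \frac{32}{-13}\right) = 8 \left(\left(-32\right) \left(- \frac{1}{13}\right)\right) = 8 \cdot \frac{32}{13} = \frac{256}{13}$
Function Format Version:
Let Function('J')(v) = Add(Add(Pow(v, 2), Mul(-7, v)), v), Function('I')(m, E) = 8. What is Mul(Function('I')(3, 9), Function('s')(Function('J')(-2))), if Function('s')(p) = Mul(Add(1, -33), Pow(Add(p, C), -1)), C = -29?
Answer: Rational(256, 13) ≈ 19.692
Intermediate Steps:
Function('J')(v) = Add(Pow(v, 2), Mul(-6, v))
Function('s')(p) = Mul(-32, Pow(Add(-29, p), -1)) (Function('s')(p) = Mul(Add(1, -33), Pow(Add(p, -29), -1)) = Mul(-32, Pow(Add(-29, p), -1)))
Mul(Function('I')(3, 9), Function('s')(Function('J')(-2))) = Mul(8, Mul(-32, Pow(Add(-29, Mul(-2, Add(-6, -2))), -1))) = Mul(8, Mul(-32, Pow(Add(-29, Mul(-2, -8)), -1))) = Mul(8, Mul(-32, Pow(Add(-29, 16), -1))) = Mul(8, Mul(-32, Pow(-13, -1))) = Mul(8, Mul(-32, Rational(-1, 13))) = Mul(8, Rational(32, 13)) = Rational(256, 13)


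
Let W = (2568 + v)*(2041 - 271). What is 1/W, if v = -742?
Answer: 1/3232020 ≈ 3.0940e-7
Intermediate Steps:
W = 3232020 (W = (2568 - 742)*(2041 - 271) = 1826*1770 = 3232020)
1/W = 1/3232020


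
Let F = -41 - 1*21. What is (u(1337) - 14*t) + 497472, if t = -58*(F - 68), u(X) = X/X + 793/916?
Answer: 358993101/916 ≈ 3.9191e+5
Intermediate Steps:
F = -62 (F = -41 - 21 = -62)
u(X) = 1709/916 (u(X) = 1 + 793*(1/916) = 1 + 793/916 = 1709/916)
t = 7540 (t = -58*(-62 - 68) = -58*(-130) = 7540)
(u(1337) - 14*t) + 497472 = (1709/916 - 14*7540) + 497472 = (1709/916 - 105560) + 497472 = -96691251/916 + 497472 = 358993101/916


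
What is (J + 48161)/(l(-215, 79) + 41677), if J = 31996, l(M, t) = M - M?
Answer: 80157/41677 ≈ 1.9233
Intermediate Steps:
l(M, t) = 0
(J + 48161)/(l(-215, 79) + 41677) = (31996 + 48161)/(0 + 41677) = 80157/41677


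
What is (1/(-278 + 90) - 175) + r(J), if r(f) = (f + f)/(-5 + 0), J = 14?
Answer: -169769/940 ≈ -180.61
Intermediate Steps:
r(f) = -2*f/5 (r(f) = (2*f)/(-5) = (2*f)*(-⅕) = -2*f/5)
(1/(-278 + 90) - 175) + r(J) = (1/(-278 + 90) - 175) - ⅖*14 = (1/(-188) - 175) - 28/5 = (-1/188 - 175) - 28/5 = -32901/188 - 28/5 = -169769/940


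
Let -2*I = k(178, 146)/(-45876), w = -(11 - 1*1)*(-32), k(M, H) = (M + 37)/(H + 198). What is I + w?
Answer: 234885125/734016 ≈ 320.00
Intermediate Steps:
k(M, H) = (37 + M)/(198 + H)
w = 320 (w = -(11 - 1)*(-32) = -1*10*(-32) = -10*(-32) = 320)
I = 5/734016 (I = -(37 + 178)/(198 + 146)/(2*(-45876)) = -215/344*(-1)/(2*45876) = -(1/344)*215*(-1)/(2*45876) = -5*(-1)/(16*45876) = -½*(-5/367008) = 5/734016 ≈ 6.8118e-6)
I + w = 5/734016 + 320 = 234885125/734016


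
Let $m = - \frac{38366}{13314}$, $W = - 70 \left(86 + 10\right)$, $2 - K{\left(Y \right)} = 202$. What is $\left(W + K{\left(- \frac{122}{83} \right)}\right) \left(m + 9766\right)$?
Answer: $- \frac{449752106680}{6657} \approx -6.7561 \cdot 10^{7}$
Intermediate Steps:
$K{\left(Y \right)} = -200$ ($K{\left(Y \right)} = 2 - 202 = -200$)
$W = -6720$ ($W = \left(-70\right) 96 = -6720$)
$m = - \frac{19183}{6657}$ ($m = \left(-38366\right) \frac{1}{13314} = - \frac{19183}{6657} \approx -2.8816$)
$\left(W + K{\left(- \frac{122}{83} \right)}\right) \left(m + 9766\right) = \left(-6720 - 200\right) \left(- \frac{19183}{6657} + 9766\right) = \left(-6920\right) \frac{64993079}{6657} = - \frac{449752106680}{6657}$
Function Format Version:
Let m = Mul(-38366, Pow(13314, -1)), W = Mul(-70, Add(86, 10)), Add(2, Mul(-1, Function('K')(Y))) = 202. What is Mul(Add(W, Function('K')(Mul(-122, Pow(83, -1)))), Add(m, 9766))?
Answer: Rational(-449752106680, 6657) ≈ -6.7561e+7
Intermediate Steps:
Function('K')(Y) = -200 (Function('K')(Y) = Add(2, Mul(-1, 202)) = Add(2, -202) = -200)
W = -6720 (W = Mul(-70, 96) = -6720)
m = Rational(-19183, 6657) (m = Mul(-38366, Rational(1, 13314)) = Rational(-19183, 6657) ≈ -2.8816)
Mul(Add(W, Function('K')(Mul(-122, Pow(83, -1)))), Add(m, 9766)) = Mul(Add(-6720, -200), Add(Rational(-19183, 6657), 9766)) = Mul(-6920, Rational(64993079, 6657)) = Rational(-449752106680, 6657)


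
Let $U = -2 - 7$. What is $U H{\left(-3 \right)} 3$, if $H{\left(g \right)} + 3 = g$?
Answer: $162$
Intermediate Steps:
$H{\left(g \right)} = -3 + g$
$U = -9$ ($U = -2 - 7 = -9$)
$U H{\left(-3 \right)} 3 = - 9 \left(-3 - 3\right) 3 = \left(-9\right) \left(-6\right) 3 = 54 \cdot 3 = 162$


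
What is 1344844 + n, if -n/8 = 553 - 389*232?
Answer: 2062404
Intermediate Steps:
n = 717560 (n = -8*(553 - 389*232) = -8*(553 - 90248) = -8*(-89695) = 717560)
1344844 + n = 1344844 + 717560 = 2062404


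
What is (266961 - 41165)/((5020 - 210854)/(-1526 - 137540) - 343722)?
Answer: -15700273268/23899918909 ≈ -0.65692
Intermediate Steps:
(266961 - 41165)/((5020 - 210854)/(-1526 - 137540) - 343722) = 225796/(-205834/(-139066) - 343722) = 225796/(-205834*(-1/139066) - 343722) = 225796/(102917/69533 - 343722) = 225796/(-23899918909/69533) = 225796*(-69533/23899918909) = -15700273268/23899918909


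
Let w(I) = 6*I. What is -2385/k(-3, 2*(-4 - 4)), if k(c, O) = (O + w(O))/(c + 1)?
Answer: -2385/56 ≈ -42.589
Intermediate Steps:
k(c, O) = 7*O/(1 + c) (k(c, O) = (O + 6*O)/(c + 1) = (7*O)/(1 + c) = 7*O/(1 + c))
-2385/k(-3, 2*(-4 - 4)) = -2385*(1 - 3)/(14*(-4 - 4)) = -2385/(7*(2*(-8))/(-2)) = -2385/(7*(-16)*(-½)) = -2385/56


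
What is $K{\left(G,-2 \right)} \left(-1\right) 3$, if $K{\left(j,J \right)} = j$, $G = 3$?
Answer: $-9$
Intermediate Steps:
$K{\left(G,-2 \right)} \left(-1\right) 3 = 3 \left(-1\right) 3 = \left(-3\right) 3 = -9$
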